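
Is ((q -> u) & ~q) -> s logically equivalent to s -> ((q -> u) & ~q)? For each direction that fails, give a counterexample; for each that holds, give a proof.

Forward direction. This fails. Under q = T, s = T, u = F, the left side is true but the right side is false.

Converse. This fails. Under q = F, s = F, u = F, the left side is false but the right side is true.

Both directions fail.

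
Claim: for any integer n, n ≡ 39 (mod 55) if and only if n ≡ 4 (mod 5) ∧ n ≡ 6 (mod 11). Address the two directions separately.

[⇒] Suppose n ≡ 39 (mod 55); write n = 55j + 39. Since 5 ∣ 55, reducing mod 5 gives n ≡ 39 ≡ 4 (mod 5); since 11 ∣ 55, reducing mod 11 gives n ≡ 39 ≡ 6 (mod 11).

[⇐] Conversely, if n ≡ 4 (mod 5) and n ≡ 6 (mod 11), then by the Chinese remainder theorem n ≡ 39 (mod 55). This is exactly n ≡ 39 (mod 55).

The biconditional holds.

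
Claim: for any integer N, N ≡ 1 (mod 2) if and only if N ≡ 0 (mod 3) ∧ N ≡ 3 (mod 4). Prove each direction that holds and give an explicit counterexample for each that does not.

Not equivalent: only (⇐) holds.

(→) This fails: N = 1 gives 1 ≡ 1 (mod 2) but 1 ≡ 1 (mod 3), so the conjunction on the right does not hold.

(←) Conversely, if N ≡ 0 (mod 3) and N ≡ 3 (mod 4), then by the Chinese remainder theorem N ≡ 3 (mod 12). Since 3 ≡ 1 (mod 2) and 2 ∣ 12, we get N ≡ 1 (mod 2).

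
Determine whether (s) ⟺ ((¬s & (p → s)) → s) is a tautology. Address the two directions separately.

Converse. This fails. Under p = T, s = F, the left side is false but the right side is true.

Forward direction. Assume the antecedent. If p is true, (¬s & (p → s)) → s reduces to true regardless of the other variables. If p is false, the antecedent forces (p = F, s = T), and (¬s & (p → s)) → s holds there. Either way (¬s & (p → s)) → s holds.

The forward direction holds; the converse fails.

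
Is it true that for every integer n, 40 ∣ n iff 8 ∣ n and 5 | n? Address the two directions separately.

Both implications hold.

(⟹) If 40 ∣ n, write n = 40q. Since 40 = 5·8, n = 8·(5q), so 8 ∣ n; and since 40 = 8·5, n = 5·(8q), so 5 ∣ n.

(⟸) Suppose 8 ∣ n and 5 ∣ n. Any common multiple of 8 and 5 is a multiple of their lcm; here gcd(8, 5) = 1, so lcm(8, 5) = 8·5 = 40, so 40 ∣ n.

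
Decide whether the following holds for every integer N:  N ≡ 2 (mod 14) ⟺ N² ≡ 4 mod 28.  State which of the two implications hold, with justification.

[⇒] Suppose N ≡ 2 (mod 14). Working modulo 28, N ∈ {2, 16}; for each such r, r² ≡ 4 (mod 28).

[⇐] This fails: take N = 12. Then 12² = 144 ≡ 4 (mod 28), yet 12 ≡ 12 (mod 14), not 2.

Not equivalent: only (⇒) holds.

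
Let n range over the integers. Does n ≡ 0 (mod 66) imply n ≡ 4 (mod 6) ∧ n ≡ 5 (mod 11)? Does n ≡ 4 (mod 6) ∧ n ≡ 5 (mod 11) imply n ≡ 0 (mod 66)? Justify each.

Forward direction. This fails: n = 0 gives 0 ≡ 0 (mod 66) but 0 ≡ 0 (mod 6), so the conjunction on the right does not hold.

Converse. This fails: n = 16 satisfies both congruences on the right (16 ≡ 4 mod 6 and 16 ≡ 5 mod 11) yet 16 ≡ 16 (mod 66), not 0.

(⇒) fails and (⇐) fails.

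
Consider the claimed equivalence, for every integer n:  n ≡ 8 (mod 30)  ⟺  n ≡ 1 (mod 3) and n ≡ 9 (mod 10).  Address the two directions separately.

(⇒) fails and (⇐) fails.

(→) This fails: n = 8 gives 8 ≡ 8 (mod 30) but 8 ≡ 2 (mod 3), so the conjunction on the right does not hold.

(←) This fails: n = 19 satisfies both congruences on the right (19 ≡ 1 mod 3 and 19 ≡ 9 mod 10) yet 19 ≡ 19 (mod 30), not 8.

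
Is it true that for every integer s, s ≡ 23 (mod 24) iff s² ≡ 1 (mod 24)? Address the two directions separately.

(⇒) Suppose s ≡ 23 (mod 24). Write s = 24j + 23. Then (24j + 23)² = 576j² + 1104j + 529 = 24(24j² + 46j + 22) + 1, so s² ≡ 1 (mod 24).

(⇐) This fails: take s = 1. Then 1² = 1 ≡ 1 (mod 24), yet 1 ≡ 1 (mod 24), not 23.

Only the forward direction holds.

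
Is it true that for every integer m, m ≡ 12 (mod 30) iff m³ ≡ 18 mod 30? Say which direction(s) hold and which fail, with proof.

(→) Suppose m ≡ 12 (mod 30). Write m = 30j + 12. Then (30j + 12)³ = 27000j³ + 32400j² + 12960j + 1728 = 30(900j³ + 1080j² + 432j + 57) + 18, so m³ ≡ 18 (mod 30).

(←) Conversely, suppose m³ ≡ 18 (mod 30). The only residue r in {0, …, 29} with r³ ≡ 18 (mod 30) is r = 12, so m ≡ 12 (mod 30).

The biconditional holds.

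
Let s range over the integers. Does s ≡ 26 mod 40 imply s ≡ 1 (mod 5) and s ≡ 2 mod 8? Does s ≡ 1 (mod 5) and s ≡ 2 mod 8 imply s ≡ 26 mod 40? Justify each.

Both directions hold; the statement is true.

(⇐) If s ≡ 1 (mod 5) and s ≡ 2 (mod 8), then by the Chinese remainder theorem s ≡ 26 (mod 40). This is exactly s ≡ 26 (mod 40).

(⇒) Suppose s ≡ 26 (mod 40); write s = 40j + 26. Since 5 ∣ 40, reducing mod 5 gives s ≡ 26 ≡ 1 (mod 5); since 8 ∣ 40, reducing mod 8 gives s ≡ 26 ≡ 2 (mod 8).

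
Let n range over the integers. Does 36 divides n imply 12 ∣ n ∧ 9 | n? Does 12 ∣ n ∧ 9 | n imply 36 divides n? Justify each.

The biconditional holds.

(→) If 36 ∣ n, write n = 36q. Since 36 = 3·12, n = 12·(3q), so 12 ∣ n; and since 36 = 4·9, n = 9·(4q), so 9 ∣ n.

(←) Suppose 12 ∣ n and 9 ∣ n. Any common multiple of 12 and 9 is a multiple of their lcm; here lcm(12, 9) = 12·9/gcd(12, 9) = 108/3 = 36, so 36 ∣ n.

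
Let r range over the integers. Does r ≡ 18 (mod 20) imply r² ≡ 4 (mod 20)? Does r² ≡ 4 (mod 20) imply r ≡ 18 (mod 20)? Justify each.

Only the forward implication holds.

(⟹) Suppose r ≡ 18 (mod 20). Write r = 20j + 18. Then (20j + 18)² = 400j² + 720j + 324 = 20(20j² + 36j + 16) + 4, so r² ≡ 4 (mod 20).

(⟸) This fails: take r = 2. Then 2² = 4 ≡ 4 (mod 20), yet 2 ≡ 2 (mod 20), not 18.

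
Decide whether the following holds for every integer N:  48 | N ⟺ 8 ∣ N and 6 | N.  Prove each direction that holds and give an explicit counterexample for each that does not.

Only the forward direction holds.

[⇒] If 48 ∣ N, write N = 48q. Since 48 = 6·8, N = 8·(6q), so 8 ∣ N; and since 48 = 8·6, N = 6·(8q), so 6 ∣ N.

[⇐] This fails: take N = 24. Both 8 ∣ 24 and 6 ∣ 24, yet 24 is not a multiple of 48 (since 24 = 0·48 + 24), so 48 ∤ 24.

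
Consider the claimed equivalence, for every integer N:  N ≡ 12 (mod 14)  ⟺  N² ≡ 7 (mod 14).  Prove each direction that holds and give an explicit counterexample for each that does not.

[⇒] This fails: take N = 12. Then 12 ≡ 12 (mod 14), but 12² = 144 ≡ 4 (mod 14), not 7.

[⇐] This fails: take N = 7. Then 7² = 49 ≡ 7 (mod 14), yet 7 ≡ 7 (mod 14), not 12.

(⇒) fails and (⇐) fails.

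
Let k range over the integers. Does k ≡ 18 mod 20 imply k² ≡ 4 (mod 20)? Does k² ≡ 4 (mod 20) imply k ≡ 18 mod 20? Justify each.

Not equivalent: only (⇒) holds.

Forward direction. Suppose k ≡ 18 mod 20. Write k = 20j + 18. Then (20j + 18)² = 400j² + 720j + 324 = 20(20j² + 36j + 16) + 4, so k² ≡ 4 (mod 20).

Converse. This fails: take k = 2. Then 2² = 4 ≡ 4 (mod 20), yet 2 ≡ 2 (mod 20), not 18.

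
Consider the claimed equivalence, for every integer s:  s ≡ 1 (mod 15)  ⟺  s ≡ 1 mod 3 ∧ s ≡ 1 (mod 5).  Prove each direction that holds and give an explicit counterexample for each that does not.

(⟹) Suppose s ≡ 1 (mod 15); write s = 15j + 1. Since 3 ∣ 15, reducing mod 3 gives s ≡ 1 (mod 3); since 5 ∣ 15, reducing mod 5 gives s ≡ 1 (mod 5).

(⟸) Conversely, if s ≡ 1 (mod 3) and s ≡ 1 (mod 5), then by the Chinese remainder theorem s ≡ 1 (mod 15). This is exactly s ≡ 1 (mod 15).

The biconditional holds.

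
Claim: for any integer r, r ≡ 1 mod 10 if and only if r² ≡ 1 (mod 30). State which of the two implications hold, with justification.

Both directions fail.

(→) This fails: take r = 21. Then 21 ≡ 1 (mod 10), but 21² = 441 ≡ 21 (mod 30), not 1.

(←) This fails: take r = 19. Then 19² = 361 ≡ 1 (mod 30), yet 19 ≡ 9 (mod 10), not 1.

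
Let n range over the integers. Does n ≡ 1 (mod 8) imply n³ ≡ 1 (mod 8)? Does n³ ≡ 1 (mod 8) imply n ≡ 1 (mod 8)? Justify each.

Equivalent; both directions hold.

(←) Suppose n³ ≡ 1 (mod 8). The only residue r in {0, …, 7} with r³ ≡ 1 (mod 8) is r = 1, so n ≡ 1 (mod 8).

(→) Suppose n ≡ 1 (mod 8). Write n = 8j + 1. Then (8j + 1)³ = 512j³ + 192j² + 24j + 1 = 8(64j³ + 24j² + 3j) + 1, so n³ ≡ 1 (mod 8).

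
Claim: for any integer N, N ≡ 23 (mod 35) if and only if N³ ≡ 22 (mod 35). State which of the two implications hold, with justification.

Not equivalent: only (⇒) holds.

(→) Suppose N ≡ 23 (mod 35). Write N = 35j + 23. Then (35j + 23)³ = 42875j³ + 84525j² + 55545j + 12167 = 35(1225j³ + 2415j² + 1587j + 347) + 22, so N³ ≡ 22 (mod 35).

(←) This fails: take N = 8. Then 8³ = 512 ≡ 22 (mod 35), yet 8 ≡ 8 (mod 35), not 23.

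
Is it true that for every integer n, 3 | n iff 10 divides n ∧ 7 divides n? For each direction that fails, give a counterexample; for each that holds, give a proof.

Both directions fail.

(⇒) This fails: take n = 3. Certainly 3 ∣ 3, but 10 ∤ 3.

(⇐) This fails: take n = 70. Both 10 ∣ 70 and 7 ∣ 70, yet 70 is not a multiple of 3 (since 70 = 23·3 + 1), so 3 ∤ 70.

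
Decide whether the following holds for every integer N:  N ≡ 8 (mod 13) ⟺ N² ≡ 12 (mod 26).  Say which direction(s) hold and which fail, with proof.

Neither implication holds.

[⇒] This fails: take N = 21. Then 21 ≡ 8 (mod 13), but 21² = 441 ≡ 25 (mod 26), not 12.

[⇐] This fails: take N = 18. Then 18² = 324 ≡ 12 (mod 26), yet 18 ≡ 5 (mod 13), not 8.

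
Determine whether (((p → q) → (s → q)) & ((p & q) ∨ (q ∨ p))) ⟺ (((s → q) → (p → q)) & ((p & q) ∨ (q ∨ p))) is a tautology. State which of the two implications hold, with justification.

(⇒) fails; (⇐) holds.

(⟹) This fails. Under p = T, q = F, s = F, the left side is true but the right side is false.

(⟸) Assume the antecedent. If p is true, the consequent reduces to true regardless of the other variables. If p is false, the antecedent forces (p = F, q = T, s = F) or (p = F, q = T, s = T), and the consequent holds there. Either way the consequent holds.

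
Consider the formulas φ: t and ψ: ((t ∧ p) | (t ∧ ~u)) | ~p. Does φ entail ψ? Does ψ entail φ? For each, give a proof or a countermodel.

(⇒) Assume the antecedent. If u is true, the antecedent forces (u = T, t = T, p = F) or (u = T, t = T, p = T), and ((t ∧ p) | (t ∧ ~u)) | ~p holds there. If u is false, the antecedent forces (u = F, t = T, p = F) or (u = F, t = T, p = T), and ((t ∧ p) | (t ∧ ~u)) | ~p holds there. Either way ((t ∧ p) | (t ∧ ~u)) | ~p holds.

(⇐) This fails. Under u = F, t = F, p = F, the left side is false but the right side is true.

The forward direction holds; the converse fails.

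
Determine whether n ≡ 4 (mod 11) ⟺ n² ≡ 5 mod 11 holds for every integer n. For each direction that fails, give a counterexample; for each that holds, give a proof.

(→) Suppose n ≡ 4 (mod 11). Write n = 11j + 4. Then (11j + 4)² = 121j² + 88j + 16 = 11(11j² + 8j + 1) + 5, so n² ≡ 5 (mod 11).

(←) This fails: take n = 7. Then 7² = 49 ≡ 5 (mod 11), yet 7 ≡ 7 (mod 11), not 4.

(⇒) holds; (⇐) fails.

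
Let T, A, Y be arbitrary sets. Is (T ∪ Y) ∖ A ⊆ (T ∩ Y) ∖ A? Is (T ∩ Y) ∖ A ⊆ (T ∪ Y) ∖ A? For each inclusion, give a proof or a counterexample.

(⊆) fails; (⊇) holds.

(⟹) This inclusion fails. Take T = {1}, A = ∅, Y = ∅; then 1 ∈ (T ∪ Y) ∖ A but 1 ∉ (T ∩ Y) ∖ A.

(⟸) Let x ∈ (T ∩ Y) ∖ A. Then x ∈ T ∩ Y and x ∉ A, from which x ∈ (T ∪ Y) ∖ A.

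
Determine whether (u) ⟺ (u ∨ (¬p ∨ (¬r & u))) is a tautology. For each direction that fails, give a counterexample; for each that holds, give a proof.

(⟹) Assume the antecedent. If p is true, the antecedent forces (p = T, u = T, r = F) or (p = T, u = T, r = T), and u ∨ (¬p ∨ (¬r & u)) holds there. If p is false, u ∨ (¬p ∨ (¬r & u)) reduces to true regardless of the other variables. Either way u ∨ (¬p ∨ (¬r & u)) holds.

(⟸) This fails. Under p = F, u = F, r = F, the left side is false but the right side is true.

Only the forward direction holds.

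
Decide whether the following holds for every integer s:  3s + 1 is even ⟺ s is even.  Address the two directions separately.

Neither implication holds.

(→) This fails: s = 3 gives 3s + 1 = 10, which is even, but 3 is odd, not even.

(←) This also fails: s = 0 is even, but 3s + 1 = 1 is odd, not even.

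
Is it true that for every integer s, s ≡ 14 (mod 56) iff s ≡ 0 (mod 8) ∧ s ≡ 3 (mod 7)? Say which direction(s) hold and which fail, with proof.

[⇒] This fails: s = 14 gives 14 ≡ 14 (mod 56) but 14 ≡ 6 (mod 8), so the conjunction on the right does not hold.

[⇐] This fails: s = 24 satisfies both congruences on the right (24 ≡ 0 mod 8 and 24 ≡ 3 mod 7) yet 24 ≡ 24 (mod 56), not 14.

Neither implication holds.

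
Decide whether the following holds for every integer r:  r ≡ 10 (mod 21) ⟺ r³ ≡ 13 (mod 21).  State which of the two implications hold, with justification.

[⇒] Suppose r ≡ 10 (mod 21). Write r = 21j + 10. Then (21j + 10)³ = 9261j³ + 13230j² + 6300j + 1000 = 21(441j³ + 630j² + 300j + 47) + 13, so r³ ≡ 13 (mod 21).

[⇐] This fails: take r = 13. Then 13³ = 2197 ≡ 13 (mod 21), yet 13 ≡ 13 (mod 21), not 10.

Only the forward direction holds.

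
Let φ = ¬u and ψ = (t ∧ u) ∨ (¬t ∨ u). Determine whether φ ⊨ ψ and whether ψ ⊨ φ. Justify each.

Neither implication holds.

[⇒] This fails. Under t = T, u = F, the left side is true but the right side is false.

[⇐] This fails. Under t = F, u = T, the left side is false but the right side is true.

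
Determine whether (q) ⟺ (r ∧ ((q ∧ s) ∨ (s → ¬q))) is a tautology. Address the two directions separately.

(→) This fails. Under r = F, q = T, s = F, the left side is true but the right side is false.

(←) This fails. Under r = T, q = F, s = F, the left side is false but the right side is true.

(⇒) fails and (⇐) fails.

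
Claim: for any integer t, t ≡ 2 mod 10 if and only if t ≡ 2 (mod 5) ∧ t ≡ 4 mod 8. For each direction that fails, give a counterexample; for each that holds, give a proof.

(⟹) This fails: t = 32 gives 32 ≡ 2 (mod 10) but 32 ≡ 0 (mod 8), so the conjunction on the right does not hold.

(⟸) Conversely, if t ≡ 2 (mod 5) and t ≡ 4 (mod 8), then by the Chinese remainder theorem t ≡ 12 (mod 40). Since 12 ≡ 2 (mod 10) and 10 ∣ 40, we get t ≡ 2 (mod 10).

Only the reverse direction holds.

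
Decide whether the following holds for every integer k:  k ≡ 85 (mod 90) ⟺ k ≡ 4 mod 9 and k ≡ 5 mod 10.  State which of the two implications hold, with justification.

Both directions hold; the statement is true.

(⇒) Suppose k ≡ 85 (mod 90); write k = 90j + 85. Since 9 ∣ 90, reducing mod 9 gives k ≡ 85 ≡ 4 (mod 9); since 10 ∣ 90, reducing mod 10 gives k ≡ 85 ≡ 5 (mod 10).

(⇐) Conversely, if k ≡ 4 (mod 9) and k ≡ 5 (mod 10), then by the Chinese remainder theorem k ≡ 85 (mod 90). This is exactly k ≡ 85 (mod 90).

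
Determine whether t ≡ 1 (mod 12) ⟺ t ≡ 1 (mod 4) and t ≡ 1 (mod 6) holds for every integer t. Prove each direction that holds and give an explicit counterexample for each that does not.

(⇐) If t ≡ 1 (mod 4) and t ≡ 1 (mod 6), then by the Chinese remainder theorem t ≡ 1 (mod 12). This is exactly t ≡ 1 (mod 12).

(⇒) Suppose t ≡ 1 (mod 12); write t = 12j + 1. Since 4 ∣ 12, reducing mod 4 gives t ≡ 1 (mod 4); since 6 ∣ 12, reducing mod 6 gives t ≡ 1 (mod 6).

The biconditional holds.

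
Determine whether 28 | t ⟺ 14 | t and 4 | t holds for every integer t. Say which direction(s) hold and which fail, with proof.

Both directions hold.

(⇒) If 28 ∣ t, write t = 28q. Since 28 = 2·14, t = 14·(2q), so 14 ∣ t; and since 28 = 7·4, t = 4·(7q), so 4 ∣ t.

(⇐) Suppose 14 ∣ t and 4 ∣ t. Any common multiple of 14 and 4 is a multiple of their lcm; here lcm(14, 4) = 14·4/gcd(14, 4) = 56/2 = 28, so 28 ∣ t.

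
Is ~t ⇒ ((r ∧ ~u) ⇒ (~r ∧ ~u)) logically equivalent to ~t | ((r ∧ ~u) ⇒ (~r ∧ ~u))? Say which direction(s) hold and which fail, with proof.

[⇒] This fails. Under r = T, u = F, t = T, the left side is true but the right side is false.

[⇐] This fails. Under r = T, u = F, t = F, the left side is false but the right side is true.

Both directions fail.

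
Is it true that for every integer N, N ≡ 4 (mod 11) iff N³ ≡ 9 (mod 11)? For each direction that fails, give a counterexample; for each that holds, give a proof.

(→) Suppose N ≡ 4 (mod 11). Write N = 11j + 4. Then (11j + 4)³ = 1331j³ + 1452j² + 528j + 64 = 11(121j³ + 132j² + 48j + 5) + 9, so N³ ≡ 9 (mod 11).

(←) Conversely, suppose N³ ≡ 9 (mod 11). The only residue r in {0, …, 10} with r³ ≡ 9 (mod 11) is r = 4, so N ≡ 4 (mod 11).

Both directions hold; the statement is true.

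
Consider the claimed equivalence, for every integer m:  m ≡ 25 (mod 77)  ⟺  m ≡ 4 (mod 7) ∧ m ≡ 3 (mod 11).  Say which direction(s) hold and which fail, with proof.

[⇒] Suppose m ≡ 25 (mod 77); write m = 77j + 25. Since 7 ∣ 77, reducing mod 7 gives m ≡ 25 ≡ 4 (mod 7); since 11 ∣ 77, reducing mod 11 gives m ≡ 25 ≡ 3 (mod 11).

[⇐] Conversely, if m ≡ 4 (mod 7) and m ≡ 3 (mod 11), then by the Chinese remainder theorem m ≡ 25 (mod 77). This is exactly m ≡ 25 (mod 77).

Both directions hold.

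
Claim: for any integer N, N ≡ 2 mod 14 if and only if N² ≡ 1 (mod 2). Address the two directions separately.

(⇒) fails and (⇐) fails.

(⟹) This fails: take N = 2. Then 2 ≡ 2 (mod 14), but 2² = 4 ≡ 0 (mod 2), not 1.

(⟸) This fails: take N = 1. Then 1² = 1 ≡ 1 (mod 2), yet 1 ≡ 1 (mod 14), not 2.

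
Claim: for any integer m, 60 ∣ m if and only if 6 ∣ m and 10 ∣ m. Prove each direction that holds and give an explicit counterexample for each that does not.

(→) If 60 ∣ m, write m = 60q. Since 60 = 10·6, m = 6·(10q), so 6 ∣ m; and since 60 = 6·10, m = 10·(6q), so 10 ∣ m.

(←) This fails: take m = 30. Both 6 ∣ 30 and 10 ∣ 30, yet 30 is not a multiple of 60 (since 30 = 0·60 + 30), so 60 ∤ 30.

Only the forward direction holds.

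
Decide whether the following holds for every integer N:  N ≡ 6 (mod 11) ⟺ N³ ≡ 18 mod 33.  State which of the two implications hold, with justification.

Only the reverse direction holds.

Forward direction. This fails: take N = 17. Then 17 ≡ 6 (mod 11), but 17³ = 4913 ≡ 29 (mod 33), not 18.

Converse. The residues r modulo 33 with r³ ≡ 18 (mod 33) are exactly {6}, and each is ≡ 6 (mod 11).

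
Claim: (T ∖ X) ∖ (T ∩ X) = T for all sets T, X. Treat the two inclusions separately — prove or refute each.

(⊆) Let x ∈ (T ∖ X) ∖ (T ∩ X). Then x ∈ T and x ∉ X, from which x ∈ T.

(⊇) This inclusion fails. Take T = {1}, X = {1}; then 1 ∈ T but 1 ∉ (T ∖ X) ∖ (T ∩ X).

The sets are not equal: only the forward inclusion holds.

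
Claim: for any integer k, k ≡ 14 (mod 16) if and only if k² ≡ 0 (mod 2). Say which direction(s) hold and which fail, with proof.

(←) This fails: take k = 0. Then 0² = 0 ≡ 0 (mod 2), yet 0 ≡ 0 (mod 16), not 14.

(→) Suppose k ≡ 14 (mod 16). Then k² ≡ 14² = 196 (mod 16), and since 2 ∣ 16, also k² ≡ 0 (mod 2).

Only the forward implication holds.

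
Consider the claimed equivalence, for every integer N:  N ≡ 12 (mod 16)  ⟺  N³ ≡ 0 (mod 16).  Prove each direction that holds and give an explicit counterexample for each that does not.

(⟹) Suppose N ≡ 12 (mod 16). Write N = 16j + 12. Then (16j + 12)³ = 4096j³ + 9216j² + 6912j + 1728 = 16(256j³ + 576j² + 432j + 108) + 0, so N³ ≡ 0 (mod 16).

(⟸) This fails: take N = 0. Then 0³ = 0 ≡ 0 (mod 16), yet 0 ≡ 0 (mod 16), not 12.

Only the forward direction holds.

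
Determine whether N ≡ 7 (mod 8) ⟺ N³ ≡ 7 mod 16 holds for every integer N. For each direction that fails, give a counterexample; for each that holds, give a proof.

(⇒) fails; (⇐) holds.

[⇒] This fails: take N = 15. Then 15 ≡ 7 (mod 8), but 15³ = 3375 ≡ 15 (mod 16), not 7.

[⇐] Conversely, the residues r modulo 16 with r³ ≡ 7 (mod 16) are exactly {7}, and each is ≡ 7 (mod 8).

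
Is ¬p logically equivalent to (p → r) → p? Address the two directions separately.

Neither implication holds.

Forward direction. This fails. Under r = F, p = F, the left side is true but the right side is false.

Converse. This fails. Under r = F, p = T, the left side is false but the right side is true.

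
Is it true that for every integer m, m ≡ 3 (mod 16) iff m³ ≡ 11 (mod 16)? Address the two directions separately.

(⇐) Suppose m³ ≡ 11 (mod 16). The only residue r in {0, …, 15} with r³ ≡ 11 (mod 16) is r = 3, so m ≡ 3 (mod 16).

(⇒) Suppose m ≡ 3 (mod 16). Write m = 16j + 3. Then (16j + 3)³ = 4096j³ + 2304j² + 432j + 27 = 16(256j³ + 144j² + 27j + 1) + 11, so m³ ≡ 11 (mod 16).

Both directions hold.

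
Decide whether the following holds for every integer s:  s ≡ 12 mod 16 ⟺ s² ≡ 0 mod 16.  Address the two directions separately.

(⟹) Suppose s ≡ 12 mod 16. Write s = 16j + 12. Then (16j + 12)² = 256j² + 384j + 144 = 16(16j² + 24j + 9) + 0, so s² ≡ 0 (mod 16).

(⟸) This fails: take s = 0. Then 0² = 0 ≡ 0 (mod 16), yet 0 ≡ 0 (mod 16), not 12.

(⇒) holds; (⇐) fails.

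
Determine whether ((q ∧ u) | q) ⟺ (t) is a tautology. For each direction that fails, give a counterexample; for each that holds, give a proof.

Both directions fail.

(⇒) This fails. Under t = F, u = F, q = T, the left side is true but the right side is false.

(⇐) This fails. Under t = T, u = F, q = F, the left side is false but the right side is true.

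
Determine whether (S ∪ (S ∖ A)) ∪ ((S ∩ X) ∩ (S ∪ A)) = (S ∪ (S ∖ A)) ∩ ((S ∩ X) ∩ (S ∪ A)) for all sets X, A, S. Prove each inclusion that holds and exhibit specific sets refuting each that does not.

The sets are not equal: only the reverse inclusion holds.

(⟹) This inclusion fails. Take X = ∅, A = ∅, S = {1}; then 1 ∈ (S ∪ (S ∖ A)) ∪ ((S ∩ X) ∩ (S ∪ A)) but 1 ∉ (S ∪ (S ∖ A)) ∩ ((S ∩ X) ∩ (S ∪ A)).

(⟸) Let x ∈ (S ∪ (S ∖ A)) ∩ ((S ∩ X) ∩ (S ∪ A)). Then either x ∈ X ∩ S and x ∉ A; or x ∈ X ∩ A ∩ S. In each case x ∈ (S ∪ (S ∖ A)) ∪ ((S ∩ X) ∩ (S ∪ A)), so (S ∪ (S ∖ A)) ∩ ((S ∩ X) ∩ (S ∪ A)) ⊆ (S ∪ (S ∖ A)) ∪ ((S ∩ X) ∩ (S ∪ A)).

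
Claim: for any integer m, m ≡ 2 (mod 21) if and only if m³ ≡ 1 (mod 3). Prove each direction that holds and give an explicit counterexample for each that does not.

(⇒) fails and (⇐) fails.

[⇒] This fails: take m = 2. Then 2 ≡ 2 (mod 21), but 2³ = 8 ≡ 2 (mod 3), not 1.

[⇐] This fails: take m = 1. Then 1³ = 1 ≡ 1 (mod 3), yet 1 ≡ 1 (mod 21), not 2.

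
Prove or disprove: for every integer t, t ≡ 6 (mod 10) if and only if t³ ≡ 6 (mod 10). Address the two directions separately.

The biconditional holds.

Forward direction. Suppose t ≡ 6 (mod 10). Write t = 10j + 6. Then (10j + 6)³ = 1000j³ + 1800j² + 1080j + 216 = 10(100j³ + 180j² + 108j + 21) + 6, so t³ ≡ 6 (mod 10).

Converse. For the converse, argue contrapositively. If t ≢ 6 (mod 10), then t is congruent to one of 0, 1, 2, 3, 4, 5, 7, 8, 9 modulo 10, and these give t³ ≡ 0, 1, 8, 7, 4, 5, 3, 2, 9 respectively — never 6.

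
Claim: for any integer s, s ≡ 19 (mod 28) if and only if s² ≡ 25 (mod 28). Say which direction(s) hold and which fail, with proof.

(⟹) Suppose s ≡ 19 (mod 28). Write s = 28j + 19. Then (28j + 19)² = 784j² + 1064j + 361 = 28(28j² + 38j + 12) + 25, so s² ≡ 25 (mod 28).

(⟸) This fails: take s = 5. Then 5² = 25 ≡ 25 (mod 28), yet 5 ≡ 5 (mod 28), not 19.

Only the forward implication holds.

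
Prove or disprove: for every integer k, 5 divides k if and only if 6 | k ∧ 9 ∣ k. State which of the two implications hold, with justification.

[⇒] This fails: take k = 5. Certainly 5 ∣ 5, but 6 ∤ 5.

[⇐] This fails: take k = 18. Both 6 ∣ 18 and 9 ∣ 18, yet 18 is not a multiple of 5 (since 18 = 3·5 + 3), so 5 ∤ 18.

Neither implication holds.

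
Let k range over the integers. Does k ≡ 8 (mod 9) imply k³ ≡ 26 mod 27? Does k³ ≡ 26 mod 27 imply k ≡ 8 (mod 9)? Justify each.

Both directions hold; the statement is true.

Forward direction. Suppose k ≡ 8 (mod 9). Working modulo 27, k ∈ {8, 17, 26}; for each such r, r³ ≡ 26 (mod 27).

Converse. The residues r modulo 27 with r³ ≡ 26 (mod 27) are exactly {8, 17, 26}, and each is ≡ 8 (mod 9).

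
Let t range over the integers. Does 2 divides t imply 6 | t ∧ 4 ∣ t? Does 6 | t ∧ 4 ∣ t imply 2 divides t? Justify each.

(→) This fails: take t = 2. Certainly 2 ∣ 2, but 6 ∤ 2.

(←) Suppose 6 ∣ t and 4 ∣ t. Any common multiple of 6 and 4 is a multiple of their lcm; here lcm(6, 4) = 6·4/gcd(6, 4) = 24/2 = 12, so 12 ∣ t. Since 2 ∣ 12, it follows that 2 ∣ t.

The forward direction fails; the converse holds.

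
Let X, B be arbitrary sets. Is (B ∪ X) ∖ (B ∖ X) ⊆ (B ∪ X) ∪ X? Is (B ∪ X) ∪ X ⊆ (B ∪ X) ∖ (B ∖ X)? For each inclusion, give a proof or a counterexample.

(⟹) Let x ∈ (B ∪ X) ∖ (B ∖ X). Then either x ∈ X and x ∉ B; or x ∈ X ∩ B. In each case x ∈ (B ∪ X) ∪ X, so (B ∪ X) ∖ (B ∖ X) ⊆ (B ∪ X) ∪ X.

(⟸) This inclusion fails. Take X = ∅, B = {1}; then 1 ∈ (B ∪ X) ∪ X but 1 ∉ (B ∪ X) ∖ (B ∖ X).

(⊆) holds; (⊇) fails.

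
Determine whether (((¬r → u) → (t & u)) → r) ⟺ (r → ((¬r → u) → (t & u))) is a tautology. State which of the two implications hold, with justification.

Forward direction. This fails. Under u = F, r = T, t = F, the left side is true but the right side is false.

Converse. This fails. Under u = F, r = F, t = F, the left side is false but the right side is true.

Neither direction holds.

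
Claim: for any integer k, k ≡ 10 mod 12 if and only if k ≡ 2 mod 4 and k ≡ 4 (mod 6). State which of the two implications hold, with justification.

Equivalent; both directions hold.

(→) Suppose k ≡ 10 (mod 12); write k = 12j + 10. Since 4 ∣ 12, reducing mod 4 gives k ≡ 10 ≡ 2 (mod 4); since 6 ∣ 12, reducing mod 6 gives k ≡ 10 ≡ 4 (mod 6).

(←) Conversely, if k ≡ 2 (mod 4) and k ≡ 4 (mod 6), then by the Chinese remainder theorem k ≡ 10 (mod 12). This is exactly k ≡ 10 (mod 12).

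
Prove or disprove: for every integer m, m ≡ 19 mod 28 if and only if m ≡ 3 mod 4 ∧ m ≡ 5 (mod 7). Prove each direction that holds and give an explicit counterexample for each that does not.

Both directions hold.

[⇒] Suppose m ≡ 19 (mod 28); write m = 28j + 19. Since 4 ∣ 28, reducing mod 4 gives m ≡ 19 ≡ 3 (mod 4); since 7 ∣ 28, reducing mod 7 gives m ≡ 19 ≡ 5 (mod 7).

[⇐] Conversely, if m ≡ 3 (mod 4) and m ≡ 5 (mod 7), then by the Chinese remainder theorem m ≡ 19 (mod 28). This is exactly m ≡ 19 (mod 28).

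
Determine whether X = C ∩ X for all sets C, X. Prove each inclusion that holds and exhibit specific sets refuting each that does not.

Forward inclusion. This inclusion fails. Take C = ∅, X = {1}; then 1 ∈ X but 1 ∉ C ∩ X.

Reverse inclusion. Let x ∈ C ∩ X. Then x ∈ C ∩ X, from which x ∈ X.

The sets are not equal: only the reverse inclusion holds.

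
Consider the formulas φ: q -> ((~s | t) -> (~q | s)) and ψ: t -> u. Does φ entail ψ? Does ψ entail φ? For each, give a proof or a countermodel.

(→) This fails. Under u = F, t = T, q = F, s = F, the left side is true but the right side is false.

(←) This fails. Under u = F, t = F, q = T, s = F, the left side is false but the right side is true.

Neither direction holds.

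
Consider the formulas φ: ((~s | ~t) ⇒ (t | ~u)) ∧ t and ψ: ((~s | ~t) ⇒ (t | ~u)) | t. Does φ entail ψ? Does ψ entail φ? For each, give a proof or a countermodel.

Only the forward implication holds.

(⇐) This fails. Under s = F, t = F, u = F, the left side is false but the right side is true.

(⇒) Assume the antecedent. If s is true, the antecedent forces (s = T, t = T, u = F) or (s = T, t = T, u = T), and ((~s | ~t) ⇒ (t | ~u)) | t holds there. If s is false, the antecedent forces (s = F, t = T, u = F) or (s = F, t = T, u = T), and ((~s | ~t) ⇒ (t | ~u)) | t holds there. Either way ((~s | ~t) ⇒ (t | ~u)) | t holds.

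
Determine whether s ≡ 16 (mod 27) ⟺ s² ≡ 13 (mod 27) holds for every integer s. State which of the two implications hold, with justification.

(⟹) Suppose s ≡ 16 (mod 27). Write s = 27j + 16. Then (27j + 16)² = 729j² + 864j + 256 = 27(27j² + 32j + 9) + 13, so s² ≡ 13 (mod 27).

(⟸) This fails: take s = 11. Then 11² = 121 ≡ 13 (mod 27), yet 11 ≡ 11 (mod 27), not 16.

Only the forward implication holds.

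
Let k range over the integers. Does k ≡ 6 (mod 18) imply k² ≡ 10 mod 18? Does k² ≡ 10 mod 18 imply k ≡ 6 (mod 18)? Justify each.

(→) This fails: take k = 6. Then 6 ≡ 6 (mod 18), but 6² = 36 ≡ 0 (mod 18), not 10.

(←) This fails: take k = 8. Then 8² = 64 ≡ 10 (mod 18), yet 8 ≡ 8 (mod 18), not 6.

Neither implication holds.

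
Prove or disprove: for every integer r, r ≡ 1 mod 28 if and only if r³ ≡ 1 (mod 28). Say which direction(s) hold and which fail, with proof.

(⇒) holds; (⇐) fails.

(⇒) Suppose r ≡ 1 mod 28. Write r = 28j + 1. Then (28j + 1)³ = 21952j³ + 2352j² + 84j + 1 = 28(784j³ + 84j² + 3j) + 1, so r³ ≡ 1 (mod 28).

(⇐) This fails: take r = 9. Then 9³ = 729 ≡ 1 (mod 28), yet 9 ≡ 9 (mod 28), not 1.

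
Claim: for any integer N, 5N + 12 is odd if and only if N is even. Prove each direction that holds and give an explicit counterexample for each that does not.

(⇒) This fails: N = 3 gives 5N + 12 = 27, which is odd, but 3 is odd, not even.

(⇐) This also fails: N = 6 is even, but 5N + 12 = 42 is even, not odd.

Both directions fail.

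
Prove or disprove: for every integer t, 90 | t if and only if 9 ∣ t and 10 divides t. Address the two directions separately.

The biconditional holds.

(→) If 90 ∣ t, write t = 90q. Since 90 = 10·9, t = 9·(10q), so 9 ∣ t; and since 90 = 9·10, t = 10·(9q), so 10 ∣ t.

(←) Suppose 9 ∣ t and 10 ∣ t. Any common multiple of 9 and 10 is a multiple of their lcm; here gcd(9, 10) = 1, so lcm(9, 10) = 9·10 = 90, so 90 ∣ t.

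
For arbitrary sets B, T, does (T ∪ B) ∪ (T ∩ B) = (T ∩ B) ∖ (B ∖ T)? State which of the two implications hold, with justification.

The sets are not equal: only the reverse inclusion holds.

Forward inclusion. This inclusion fails. Take B = {1}, T = ∅; then 1 ∈ (T ∪ B) ∪ (T ∩ B) but 1 ∉ (T ∩ B) ∖ (B ∖ T).

Reverse inclusion. Let x ∈ (T ∩ B) ∖ (B ∖ T). Then x ∈ B ∩ T, from which x ∈ (T ∪ B) ∪ (T ∩ B).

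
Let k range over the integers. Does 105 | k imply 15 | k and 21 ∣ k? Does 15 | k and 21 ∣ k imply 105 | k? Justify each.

Equivalent; both directions hold.

(⇐) Suppose 15 ∣ k and 21 ∣ k. Any common multiple of 15 and 21 is a multiple of their lcm; here lcm(15, 21) = 15·21/gcd(15, 21) = 315/3 = 105, so 105 ∣ k.

(⇒) If 105 ∣ k, write k = 105q. Since 105 = 7·15, k = 15·(7q), so 15 ∣ k; and since 105 = 5·21, k = 21·(5q), so 21 ∣ k.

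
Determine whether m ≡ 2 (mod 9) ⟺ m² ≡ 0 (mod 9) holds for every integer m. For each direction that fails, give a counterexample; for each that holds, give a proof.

[⇒] This fails: take m = 2. Then 2 ≡ 2 (mod 9), but 2² = 4 ≡ 4 (mod 9), not 0.

[⇐] This fails: take m = 0. Then 0² = 0 ≡ 0 (mod 9), yet 0 ≡ 0 (mod 9), not 2.

Both directions fail.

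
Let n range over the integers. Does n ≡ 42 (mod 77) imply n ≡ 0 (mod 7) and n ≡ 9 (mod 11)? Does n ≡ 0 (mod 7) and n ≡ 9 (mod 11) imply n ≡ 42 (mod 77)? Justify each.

Both directions hold.

Forward direction. Suppose n ≡ 42 (mod 77); write n = 77j + 42. Since 7 ∣ 77, reducing mod 7 gives n ≡ 42 ≡ 0 (mod 7); since 11 ∣ 77, reducing mod 11 gives n ≡ 42 ≡ 9 (mod 11).

Converse. If n ≡ 0 (mod 7) and n ≡ 9 (mod 11), then by the Chinese remainder theorem n ≡ 42 (mod 77). This is exactly n ≡ 42 (mod 77).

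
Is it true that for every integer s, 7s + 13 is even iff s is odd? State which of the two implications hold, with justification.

Both directions hold; the statement is true.

Converse. Suppose s is odd; write s = 2j + 1. Then 7s + 13 = 7·(2j + 1) + 13 = 2·7j + 20, which is even.

Forward direction. Suppose 7s + 13 is even. Since 7 is odd, 7s and s have the same parity, so 7s + 13 ≡ s + 13 (mod 2). As 13 is odd, 7s + 13 is even exactly when s is odd. Thus s is odd.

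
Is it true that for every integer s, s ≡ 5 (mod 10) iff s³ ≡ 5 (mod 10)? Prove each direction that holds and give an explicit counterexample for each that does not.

(→) Suppose s ≡ 5 (mod 10). Write s = 10j + 5. Then (10j + 5)³ = 1000j³ + 1500j² + 750j + 125 = 10(100j³ + 150j² + 75j + 12) + 5, so s³ ≡ 5 (mod 10).

(←) Conversely, suppose s³ ≡ 5 (mod 10). The only residue r in {0, …, 9} with r³ ≡ 5 (mod 10) is r = 5, so s ≡ 5 (mod 10).

Equivalent; both directions hold.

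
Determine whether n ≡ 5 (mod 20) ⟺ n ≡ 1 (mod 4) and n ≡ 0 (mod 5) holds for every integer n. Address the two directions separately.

(⇒) Suppose n ≡ 5 (mod 20); write n = 20j + 5. Since 4 ∣ 20, reducing mod 4 gives n ≡ 5 ≡ 1 (mod 4); since 5 ∣ 20, reducing mod 5 gives n ≡ 5 ≡ 0 (mod 5).

(⇐) Conversely, if n ≡ 1 (mod 4) and n ≡ 0 (mod 5), then by the Chinese remainder theorem n ≡ 5 (mod 20). This is exactly n ≡ 5 (mod 20).

Both directions hold; the statement is true.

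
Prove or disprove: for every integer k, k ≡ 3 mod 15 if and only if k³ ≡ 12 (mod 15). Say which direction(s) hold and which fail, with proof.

Both implications hold.

[⇐] Suppose k³ ≡ 12 (mod 15). The only residue r in {0, …, 14} with r³ ≡ 12 (mod 15) is r = 3, so k ≡ 3 (mod 15).

[⇒] Suppose k ≡ 3 mod 15. Write k = 15j + 3. Then (15j + 3)³ = 3375j³ + 2025j² + 405j + 27 = 15(225j³ + 135j² + 27j + 1) + 12, so k³ ≡ 12 (mod 15).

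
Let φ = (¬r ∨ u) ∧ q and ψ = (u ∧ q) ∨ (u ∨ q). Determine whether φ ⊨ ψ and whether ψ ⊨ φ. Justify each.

(⟹) Assume the antecedent. If q is true, (u ∧ q) ∨ (u ∨ q) reduces to true regardless of the other variables. If q is false, the antecedent cannot hold. Either way (u ∧ q) ∨ (u ∨ q) holds.

(⟸) This fails. Under q = F, u = T, r = F, the left side is false but the right side is true.

Only the forward direction holds.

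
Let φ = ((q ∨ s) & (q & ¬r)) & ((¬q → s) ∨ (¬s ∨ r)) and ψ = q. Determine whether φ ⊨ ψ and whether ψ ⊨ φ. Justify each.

Only the forward implication holds.

(⟹) Assume the antecedent. If r is true, the antecedent cannot hold. If r is false, the antecedent forces (r = F, q = T, s = F) or (r = F, q = T, s = T), and q holds there. Either way q holds.

(⟸) This fails. Under r = T, q = T, s = F, the left side is false but the right side is true.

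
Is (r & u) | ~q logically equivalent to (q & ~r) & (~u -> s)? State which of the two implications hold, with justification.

Both directions fail.

Forward direction. This fails. Under r = F, u = F, s = F, q = F, the left side is true but the right side is false.

Converse. This fails. Under r = F, u = T, s = F, q = T, the left side is false but the right side is true.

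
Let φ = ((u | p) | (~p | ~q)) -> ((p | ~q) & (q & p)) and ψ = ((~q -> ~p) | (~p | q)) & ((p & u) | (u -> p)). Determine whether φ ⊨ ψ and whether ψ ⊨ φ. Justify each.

(⇒) Assume the antecedent. If q is true, the antecedent forces (q = T, p = T, u = F) or (q = T, p = T, u = T), and the consequent holds there. If q is false, the antecedent cannot hold. Either way the consequent holds.

(⇐) This fails. Under q = F, p = F, u = F, the left side is false but the right side is true.

Not equivalent: only (⇒) holds.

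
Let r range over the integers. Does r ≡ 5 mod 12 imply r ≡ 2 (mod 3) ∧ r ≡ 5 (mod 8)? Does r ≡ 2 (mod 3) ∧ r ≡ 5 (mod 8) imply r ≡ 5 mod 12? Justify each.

Only the reverse direction holds.

(→) This fails: r = 17 gives 17 ≡ 5 (mod 12) but 17 ≡ 1 (mod 8), so the conjunction on the right does not hold.

(←) Conversely, if r ≡ 2 (mod 3) and r ≡ 5 (mod 8), then by the Chinese remainder theorem r ≡ 5 (mod 24). Since 5 ≡ 5 (mod 12) and 12 ∣ 24, we get r ≡ 5 (mod 12).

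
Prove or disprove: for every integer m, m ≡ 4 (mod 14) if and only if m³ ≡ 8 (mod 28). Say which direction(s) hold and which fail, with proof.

Not equivalent: only (⇒) holds.

[⇒] Suppose m ≡ 4 (mod 14). Working modulo 28, m ∈ {4, 18}; for each such r, r³ ≡ 8 (mod 28).

[⇐] This fails: take m = 2. Then 2³ = 8 ≡ 8 (mod 28), yet 2 ≡ 2 (mod 14), not 4.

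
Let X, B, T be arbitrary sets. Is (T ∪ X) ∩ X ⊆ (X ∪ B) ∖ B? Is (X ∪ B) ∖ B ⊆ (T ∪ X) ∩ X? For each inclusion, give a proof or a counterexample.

The sets are not equal: only the reverse inclusion holds.

(⟹) This inclusion fails. Take X = {1}, B = {1}, T = ∅; then 1 ∈ (T ∪ X) ∩ X but 1 ∉ (X ∪ B) ∖ B.

(⟸) Let x ∈ (X ∪ B) ∖ B. Then either x ∈ X and x ∉ B, T; or x ∈ X ∩ T and x ∉ B. In each case x ∈ (T ∪ X) ∩ X, so (X ∪ B) ∖ B ⊆ (T ∪ X) ∩ X.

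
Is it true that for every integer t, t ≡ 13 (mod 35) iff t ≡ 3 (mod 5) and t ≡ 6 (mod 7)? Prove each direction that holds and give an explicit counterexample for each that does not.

(⇒) Suppose t ≡ 13 (mod 35); write t = 35j + 13. Since 5 ∣ 35, reducing mod 5 gives t ≡ 13 ≡ 3 (mod 5); since 7 ∣ 35, reducing mod 7 gives t ≡ 13 ≡ 6 (mod 7).

(⇐) Conversely, if t ≡ 3 (mod 5) and t ≡ 6 (mod 7), then by the Chinese remainder theorem t ≡ 13 (mod 35). This is exactly t ≡ 13 (mod 35).

Equivalent; both directions hold.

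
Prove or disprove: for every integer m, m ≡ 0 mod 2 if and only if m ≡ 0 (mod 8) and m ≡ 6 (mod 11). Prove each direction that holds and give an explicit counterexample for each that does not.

[⇐] If m ≡ 0 (mod 8) and m ≡ 6 (mod 11), then by the Chinese remainder theorem m ≡ 72 (mod 88). Since 72 ≡ 0 (mod 2) and 2 ∣ 88, we get m ≡ 0 (mod 2).

[⇒] This fails: m = 0 gives 0 ≡ 0 (mod 2) but 0 ≡ 0 (mod 11), so the conjunction on the right does not hold.

Only the converse holds.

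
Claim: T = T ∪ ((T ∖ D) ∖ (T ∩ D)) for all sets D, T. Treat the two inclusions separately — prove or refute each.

(⟹) Let x ∈ T. Then either x ∈ T and x ∉ D; or x ∈ D ∩ T. In each case x ∈ T ∪ ((T ∖ D) ∖ (T ∩ D)), so T ⊆ T ∪ ((T ∖ D) ∖ (T ∩ D)).

(⟸) Let x ∈ T ∪ ((T ∖ D) ∖ (T ∩ D)). Then either x ∈ T and x ∉ D; or x ∈ D ∩ T. In each case x ∈ T, so T ∪ ((T ∖ D) ∖ (T ∩ D)) ⊆ T.

The two sets are equal.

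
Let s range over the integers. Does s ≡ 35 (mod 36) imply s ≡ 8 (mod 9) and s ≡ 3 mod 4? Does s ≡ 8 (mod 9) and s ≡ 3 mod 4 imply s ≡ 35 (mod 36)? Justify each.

Forward direction. Suppose s ≡ 35 (mod 36); write s = 36j + 35. Since 9 ∣ 36, reducing mod 9 gives s ≡ 35 ≡ 8 (mod 9); since 4 ∣ 36, reducing mod 4 gives s ≡ 35 ≡ 3 (mod 4).

Converse. If s ≡ 8 (mod 9) and s ≡ 3 (mod 4), then by the Chinese remainder theorem s ≡ 35 (mod 36). This is exactly s ≡ 35 (mod 36).

Both directions hold; the statement is true.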